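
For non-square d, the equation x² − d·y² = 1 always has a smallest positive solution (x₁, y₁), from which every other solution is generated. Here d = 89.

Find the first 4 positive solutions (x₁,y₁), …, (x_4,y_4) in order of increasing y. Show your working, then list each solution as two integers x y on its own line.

500001 53000
500002000001 53000106000
500003000004500001 53000212000159000
500004000010000008000001 53000318000530000212000

√89 = [9; 2,3,3,2,18, …], period ℓ=5 (odd) → k=9
k=0  a_k=9  p_k/q_k = 9/1
k=1  a_k=2  p_k/q_k = 19/2
k=2  a_k=3  p_k/q_k = 66/7
k=3  a_k=3  p_k/q_k = 217/23
k=4  a_k=2  p_k/q_k = 500/53
k=5  a_k=18  p_k/q_k = 9217/977
k=6  a_k=2  p_k/q_k = 18934/2007
k=7  a_k=3  p_k/q_k = 66019/6998
k=8  a_k=3  p_k/q_k = 216991/23001
k=9  a_k=2  p_k/q_k = 500001/53000
→ (500001, 53000).  Check: 500001²=250001000001, 89·53000²=250001000000, difference 1.
(500001+53000√89)^2 = 500002000001 + 53000106000√89
(500001+53000√89)^3 = 500003000004500001 + 53000212000159000√89
(500001+53000√89)^4 = 500004000010000008000001 + 53000318000530000212000√89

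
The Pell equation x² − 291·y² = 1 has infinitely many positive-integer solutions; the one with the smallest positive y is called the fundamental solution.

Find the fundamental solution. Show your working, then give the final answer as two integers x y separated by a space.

290 17

d=291: √d = [17; 17,34] (ℓ=2, even), read p_1/q_1
step 0: (17, 1)  from 17·(1,0) + (0,1)
step 1: (290, 17)  from 17·(17,1) + (1,0)
(x₁, y₁) = (290, 17);  290² − 291·17² = 1 ✓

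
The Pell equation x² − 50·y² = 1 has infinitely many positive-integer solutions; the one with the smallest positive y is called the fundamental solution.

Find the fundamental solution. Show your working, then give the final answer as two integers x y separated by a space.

99 14

d=50: √d = [7; 14] (ℓ=1, odd), read p_1/q_1
a_0=7:  p_0=7·1+0=7,  q_0=7·0+1=1
a_1=14:  p_1=14·7+1=99,  q_1=14·1+0=14
fundamental: x₁=99, y₁=14  (since 9801 − 50·196 = 1)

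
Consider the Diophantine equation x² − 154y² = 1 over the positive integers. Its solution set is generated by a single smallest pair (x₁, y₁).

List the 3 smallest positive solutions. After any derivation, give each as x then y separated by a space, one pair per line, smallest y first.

21295 1716
906954049 73084440
38627172925615 3112666297884

√154 = [12; 2,2,3,1,2,1,3,2,2,24, …], period ℓ=10 (even) → k=9
step 0: (12, 1)  from 12·(1,0) + (0,1)
…
step 4: (273, 22)  from 1·(211,17) + (62,5)
…
step 6: (1030, 83)  from 1·(757,61) + (273,22)
…
step 8: (8724, 703)  from 2·(3847,310) + (1030,83)
step 9: (21295, 1716)  from 2·(8724,703) + (3847,310)
→ (21295, 1716).  Check: 21295²=453477025, 154·1716²=453477024, difference 1.
n=2: (21295,1716)∘(21295,1716) = (21295·21295+154·1716·1716, 21295·1716+1716·21295) = (906954049,73084440)
n=3: (906954049,73084440)∘(21295,1716) = (21295·906954049+154·1716·73084440, 21295·73084440+1716·906954049) = (38627172925615,3112666297884)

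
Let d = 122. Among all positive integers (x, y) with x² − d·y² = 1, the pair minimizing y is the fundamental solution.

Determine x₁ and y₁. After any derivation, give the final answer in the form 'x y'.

243 22

√122 = [11; 22, …], period ℓ=1 (odd) → k=1
step 0: (11, 1)  from 11·(1,0) + (0,1)
step 1: (243, 22)  from 22·(11,1) + (1,0)
→ (243, 22).  Check: 243²=59049, 122·22²=59048, difference 1.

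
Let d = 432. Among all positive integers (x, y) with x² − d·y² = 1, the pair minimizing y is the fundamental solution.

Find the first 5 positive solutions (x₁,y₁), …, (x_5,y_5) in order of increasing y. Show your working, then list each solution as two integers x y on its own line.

√432 → a₀=20, period (1,3,1,1,1,3,1,40); ℓ=8 even so k=7
a_0=20:  p_0=20·1+0=20,  q_0=20·0+1=1
a_1=1:  p_1=1·20+1=21,  q_1=1·1+0=1
…
a_4=1:  p_4=1·104+83=187,  q_4=1·5+4=9
a_5=1:  p_5=1·187+104=291,  q_5=1·9+5=14
a_6=3:  p_6=3·291+187=1060,  q_6=3·14+9=51
a_7=1:  p_7=1·1060+291=1351,  q_7=1·51+14=65
→ (1351, 65).  Check: 1351²=1825201, 432·65²=1825200, difference 1.
(x_2, y_2) = (1351·1351 + 432·65·65, 1351·65 + 65·1351) = (3650401, 175630)
(x_3, y_3) = (1351·3650401 + 432·65·175630, 1351·175630 + 65·3650401) = (9863382151, 474552195)
(x_4, y_4) = (1351·9863382151 + 432·65·474552195, 1351·474552195 + 65·9863382151) = (26650854921601, 1282239855260)
(x_5, y_5) = (1351·26650854921601 + 432·65·1282239855260, 1351·1282239855260 + 65·26650854921601) = (72010600134783751, 3464611614360325)

1351 65
3650401 175630
9863382151 474552195
26650854921601 1282239855260
72010600134783751 3464611614360325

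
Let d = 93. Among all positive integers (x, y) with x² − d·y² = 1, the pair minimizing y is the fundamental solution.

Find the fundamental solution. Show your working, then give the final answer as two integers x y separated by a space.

12151 1260

√93 = [9; 1,1,1,4,6,4,1,1,1,18, …], period ℓ=10 (even) → k=9
a_0=9:  p_0=9·1+0=9,  q_0=9·0+1=1
a_1=1:  p_1=1·9+1=10,  q_1=1·1+0=1
a_2=1:  p_2=1·10+9=19,  q_2=1·1+1=2
a_3=1:  p_3=1·19+10=29,  q_3=1·2+1=3
…
a_6=4:  p_6=4·839+135=3491,  q_6=4·87+14=362
…
a_8=1:  p_8=1·4330+3491=7821,  q_8=1·449+362=811
a_9=1:  p_9=1·7821+4330=12151,  q_9=1·811+449=1260
→ (12151, 1260).  Check: 12151²=147646801, 93·1260²=147646800, difference 1.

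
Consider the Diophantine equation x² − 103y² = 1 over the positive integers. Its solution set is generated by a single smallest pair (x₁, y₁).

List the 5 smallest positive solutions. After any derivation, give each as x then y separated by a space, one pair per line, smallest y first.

227528 22419
103537981567 10201900464
47115579739725224 4642436017523565
21440227253936863550977 2112568364380001494176
9756504053220377800313664488 961336909616663523916230291

[10; 6,1,2,1,1,9,1,1,2,1,6,20] for √103; ℓ=12 ⇒ convergent index 11
step 0: (10, 1)  from 10·(1,0) + (0,1)
step 1: (61, 6)  from 6·(10,1) + (1,0)
step 2: (71, 7)  from 1·(61,6) + (10,1)
step 3: (203, 20)  from 2·(71,7) + (61,6)
step 4: (274, 27)  from 1·(203,20) + (71,7)
step 5: (477, 47)  from 1·(274,27) + (203,20)
step 6: (4567, 450)  from 9·(477,47) + (274,27)
step 7: (5044, 497)  from 1·(4567,450) + (477,47)
step 8: (9611, 947)  from 1·(5044,497) + (4567,450)
…
step 10: (33877, 3338)  from 1·(24266,2391) + (9611,947)
step 11: (227528, 22419)  from 6·(33877,3338) + (24266,2391)
→ (227528, 22419).  Check: 227528²=51768990784, 103·22419²=51768990783, difference 1.
(227528+22419√103)^2 = 103537981567 + 10201900464√103
(227528+22419√103)^3 = 47115579739725224 + 4642436017523565√103
(227528+22419√103)^4 = 21440227253936863550977 + 2112568364380001494176√103
(227528+22419√103)^5 = 9756504053220377800313664488 + 961336909616663523916230291√103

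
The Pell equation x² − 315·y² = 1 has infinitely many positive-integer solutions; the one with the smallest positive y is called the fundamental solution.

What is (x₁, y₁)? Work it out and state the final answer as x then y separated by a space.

√315 = [17; 1,2,1,34, …], period ℓ=4 (even) → k=3
step 0: (17, 1)  from 17·(1,0) + (0,1)
…
step 2: (53, 3)  from 2·(18,1) + (17,1)
step 3: (71, 4)  from 1·(53,3) + (18,1)
(x₁, y₁) = (71, 4);  71² − 315·4² = 1 ✓

71 4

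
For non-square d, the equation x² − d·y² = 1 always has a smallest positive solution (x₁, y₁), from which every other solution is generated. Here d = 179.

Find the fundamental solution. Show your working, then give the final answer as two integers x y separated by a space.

√179 = [13; 2,1,1,1,3,…,1,2,26, …], period ℓ=14 (even) → k=13
i=0: a=13 ⇒ p=13, q=1
…
i=3: a=1 ⇒ p=67, q=5
…
i=9: a=3 ⇒ p=438125, q=32747
i=10: a=1 ⇒ p=575167, q=42990
…
i=12: a=1 ⇒ p=1588459, q=118727
i=13: a=2 ⇒ p=4190210, q=313191
→ (4190210, 313191).  Check: 4190210²=17557859844100, 179·313191²=17557859844099, difference 1.

4190210 313191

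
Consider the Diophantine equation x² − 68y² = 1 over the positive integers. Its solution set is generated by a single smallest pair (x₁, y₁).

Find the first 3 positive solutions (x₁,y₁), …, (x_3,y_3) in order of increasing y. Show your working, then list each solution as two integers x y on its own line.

d=68: √d = [8; 4,16] (ℓ=2, even), read p_1/q_1
a_0=8:  p_0=8·1+0=8,  q_0=8·0+1=1
a_1=4:  p_1=4·8+1=33,  q_1=4·1+0=4
→ (33, 4).  Check: 33²=1089, 68·4²=1088, difference 1.
(x_2, y_2) = (33·33 + 68·4·4, 33·4 + 4·33) = (2177, 264)
(x_3, y_3) = (33·2177 + 68·4·264, 33·264 + 4·2177) = (143649, 17420)

33 4
2177 264
143649 17420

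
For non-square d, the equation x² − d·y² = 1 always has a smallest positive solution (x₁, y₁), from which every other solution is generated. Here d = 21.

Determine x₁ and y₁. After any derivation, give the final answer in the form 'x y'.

[4; 1,1,2,1,1,8] for √21; ℓ=6 ⇒ convergent index 5
a_0=4:  p_0=4·1+0=4,  q_0=4·0+1=1
a_1=1:  p_1=1·4+1=5,  q_1=1·1+0=1
a_2=1:  p_2=1·5+4=9,  q_2=1·1+1=2
a_3=2:  p_3=2·9+5=23,  q_3=2·2+1=5
a_4=1:  p_4=1·23+9=32,  q_4=1·5+2=7
a_5=1:  p_5=1·32+23=55,  q_5=1·7+5=12
(x₁, y₁) = (55, 12);  55² − 21·12² = 1 ✓

55 12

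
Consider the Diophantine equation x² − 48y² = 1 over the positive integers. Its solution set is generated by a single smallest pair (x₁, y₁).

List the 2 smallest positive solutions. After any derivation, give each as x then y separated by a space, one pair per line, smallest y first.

√48 = [6; 1,12, …], period ℓ=2 (even) → k=1
k=0  a_k=6  p_k/q_k = 6/1
k=1  a_k=1  p_k/q_k = 7/1
→ (7, 1).  Check: 7²=49, 48·1²=48, difference 1.
(7+1√48)^2 = 97 + 14√48

7 1
97 14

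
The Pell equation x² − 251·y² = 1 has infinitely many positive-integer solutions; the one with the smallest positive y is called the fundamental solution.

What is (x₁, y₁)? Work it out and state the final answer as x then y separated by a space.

3674890 231957

[15; 1,5,2,1,2,…,5,1,30] for √251; ℓ=14 ⇒ convergent index 13
a_0=15:  p_0=15·1+0=15,  q_0=15·0+1=1
a_1=1:  p_1=1·15+1=16,  q_1=1·1+0=1
a_2=5:  p_2=5·16+15=95,  q_2=5·1+1=6
a_3=2:  p_3=2·95+16=206,  q_3=2·6+1=13
a_4=1:  p_4=1·206+95=301,  q_4=1·13+6=19
a_5=2:  p_5=2·301+206=808,  q_5=2·19+13=51
a_6=2:  p_6=2·808+301=1917,  q_6=2·51+19=121
…
a_9=2:  p_9=2·61043+29563=151649,  q_9=2·3853+1866=9572
a_10=1:  p_10=1·151649+61043=212692,  q_10=1·9572+3853=13425
…
a_12=5:  p_12=5·577033+212692=3097857,  q_12=5·36422+13425=195535
a_13=1:  p_13=1·3097857+577033=3674890,  q_13=1·195535+36422=231957
→ (3674890, 231957).  Check: 3674890²=13504816512100, 251·231957²=13504816512099, difference 1.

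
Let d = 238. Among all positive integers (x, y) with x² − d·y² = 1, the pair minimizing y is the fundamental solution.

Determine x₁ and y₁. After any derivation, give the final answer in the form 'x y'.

√238 = [15; 2,2,1,14,1,2,2,30, …], period ℓ=8 (even) → k=7
i=0: a=15 ⇒ p=15, q=1
i=1: a=2 ⇒ p=31, q=2
…
i=3: a=1 ⇒ p=108, q=7
i=4: a=14 ⇒ p=1589, q=103
i=5: a=1 ⇒ p=1697, q=110
i=6: a=2 ⇒ p=4983, q=323
i=7: a=2 ⇒ p=11663, q=756
fundamental: x₁=11663, y₁=756  (since 136025569 − 238·571536 = 1)

11663 756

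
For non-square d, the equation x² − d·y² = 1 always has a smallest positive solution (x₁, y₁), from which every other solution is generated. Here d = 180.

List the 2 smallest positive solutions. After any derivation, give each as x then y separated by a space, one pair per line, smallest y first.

√180 = [13; 2,2,2,26, …], period ℓ=4 (even) → k=3
i=0: a=13 ⇒ p=13, q=1
…
i=2: a=2 ⇒ p=67, q=5
i=3: a=2 ⇒ p=161, q=12
(x₁, y₁) = (161, 12);  161² − 180·12² = 1 ✓
(161+12√180)^2 = 51841 + 3864√180

161 12
51841 3864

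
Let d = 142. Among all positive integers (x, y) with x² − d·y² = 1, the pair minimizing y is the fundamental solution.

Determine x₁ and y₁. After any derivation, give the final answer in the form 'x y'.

√142 → a₀=11, period (1,10,1,22); ℓ=4 even so k=3
a_0=11:  p_0=11·1+0=11,  q_0=11·0+1=1
…
a_2=10:  p_2=10·12+11=131,  q_2=10·1+1=11
a_3=1:  p_3=1·131+12=143,  q_3=1·11+1=12
→ (143, 12).  Check: 143²=20449, 142·12²=20448, difference 1.

143 12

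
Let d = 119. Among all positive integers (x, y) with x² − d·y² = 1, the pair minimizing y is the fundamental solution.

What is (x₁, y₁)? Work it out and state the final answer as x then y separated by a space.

120 11

d=119: √d = [10; 1,9,1,20] (ℓ=4, even), read p_3/q_3
step 0: (10, 1)  from 10·(1,0) + (0,1)
step 1: (11, 1)  from 1·(10,1) + (1,0)
step 2: (109, 10)  from 9·(11,1) + (10,1)
step 3: (120, 11)  from 1·(109,10) + (11,1)
fundamental: x₁=120, y₁=11  (since 14400 − 119·121 = 1)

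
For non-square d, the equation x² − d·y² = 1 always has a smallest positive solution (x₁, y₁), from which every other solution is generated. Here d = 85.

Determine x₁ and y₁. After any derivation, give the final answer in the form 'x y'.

285769 30996

d=85: √d = [9; 4,1,1,4,18] (ℓ=5, odd), read p_9/q_9
k=0  a_k=9  p_k/q_k = 9/1
…
k=3  a_k=1  p_k/q_k = 83/9
…
k=6  a_k=4  p_k/q_k = 27926/3029
…
k=8  a_k=1  p_k/q_k = 62739/6805
k=9  a_k=4  p_k/q_k = 285769/30996
→ (285769, 30996).  Check: 285769²=81663921361, 85·30996²=81663921360, difference 1.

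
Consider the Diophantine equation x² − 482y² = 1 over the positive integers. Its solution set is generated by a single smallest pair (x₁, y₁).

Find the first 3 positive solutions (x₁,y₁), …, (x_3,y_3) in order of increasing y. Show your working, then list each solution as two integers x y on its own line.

483 22
466577 21252
450712899 20529410

[21; 1,20,1,42] for √482; ℓ=4 ⇒ convergent index 3
a_0=21:  p_0=21·1+0=21,  q_0=21·0+1=1
a_1=1:  p_1=1·21+1=22,  q_1=1·1+0=1
a_2=20:  p_2=20·22+21=461,  q_2=20·1+1=21
a_3=1:  p_3=1·461+22=483,  q_3=1·21+1=22
(x₁, y₁) = (483, 22);  483² − 482·22² = 1 ✓
(483+22√482)^2 = 466577 + 21252√482
(483+22√482)^3 = 450712899 + 20529410√482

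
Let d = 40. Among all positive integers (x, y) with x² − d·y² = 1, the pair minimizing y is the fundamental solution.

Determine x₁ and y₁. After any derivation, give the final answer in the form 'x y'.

19 3

d=40: √d = [6; 3,12] (ℓ=2, even), read p_1/q_1
i=0: a=6 ⇒ p=6, q=1
i=1: a=3 ⇒ p=19, q=3
→ (19, 3).  Check: 19²=361, 40·3²=360, difference 1.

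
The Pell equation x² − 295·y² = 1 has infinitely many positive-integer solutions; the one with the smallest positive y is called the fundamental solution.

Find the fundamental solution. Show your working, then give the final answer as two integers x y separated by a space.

√295 → a₀=17, period (5,1,2,3,2,6,2,3,2,1,5,34); ℓ=12 even so k=11
k=0  a_k=17  p_k/q_k = 17/1
…
k=4  a_k=3  p_k/q_k = 979/57
…
k=9  a_k=2  p_k/q_k = 247414/14405
k=10  a_k=1  p_k/q_k = 355517/20699
k=11  a_k=5  p_k/q_k = 2024999/117900
fundamental: x₁=2024999, y₁=117900  (since 4100620950001 − 295·13900410000 = 1)

2024999 117900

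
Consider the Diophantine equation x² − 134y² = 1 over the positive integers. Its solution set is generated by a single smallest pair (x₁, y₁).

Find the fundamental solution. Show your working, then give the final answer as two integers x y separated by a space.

145925 12606

√134 → a₀=11, period (1,1,2,1,3,…,1,1,22); ℓ=14 even so k=13
i=0: a=11 ⇒ p=11, q=1
i=1: a=1 ⇒ p=12, q=1
…
i=3: a=2 ⇒ p=58, q=5
…
i=5: a=3 ⇒ p=301, q=26
i=6: a=1 ⇒ p=382, q=33
…
i=9: a=3 ⇒ p=17630, q=1523
i=10: a=1 ⇒ p=22133, q=1912
i=11: a=2 ⇒ p=61896, q=5347
i=12: a=1 ⇒ p=84029, q=7259
i=13: a=1 ⇒ p=145925, q=12606
fundamental: x₁=145925, y₁=12606  (since 21294105625 − 134·158911236 = 1)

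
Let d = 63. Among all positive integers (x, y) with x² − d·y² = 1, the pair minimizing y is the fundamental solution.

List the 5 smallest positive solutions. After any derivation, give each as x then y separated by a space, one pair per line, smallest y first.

8 1
127 16
2024 255
32257 4064
514088 64769

[7; 1,14] for √63; ℓ=2 ⇒ convergent index 1
a_0=7:  p_0=7·1+0=7,  q_0=7·0+1=1
a_1=1:  p_1=1·7+1=8,  q_1=1·1+0=1
→ (8, 1).  Check: 8²=64, 63·1²=63, difference 1.
(8+1√63)^2 = 127 + 16√63
(8+1√63)^3 = 2024 + 255√63
(8+1√63)^4 = 32257 + 4064√63
(8+1√63)^5 = 514088 + 64769√63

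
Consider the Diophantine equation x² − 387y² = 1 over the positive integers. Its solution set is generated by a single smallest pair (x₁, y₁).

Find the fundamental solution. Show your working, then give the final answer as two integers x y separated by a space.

3482 177

[19; 1,2,19,2,1,38] for √387; ℓ=6 ⇒ convergent index 5
k=0  a_k=19  p_k/q_k = 19/1
k=1  a_k=1  p_k/q_k = 20/1
k=2  a_k=2  p_k/q_k = 59/3
k=3  a_k=19  p_k/q_k = 1141/58
k=4  a_k=2  p_k/q_k = 2341/119
k=5  a_k=1  p_k/q_k = 3482/177
fundamental: x₁=3482, y₁=177  (since 12124324 − 387·31329 = 1)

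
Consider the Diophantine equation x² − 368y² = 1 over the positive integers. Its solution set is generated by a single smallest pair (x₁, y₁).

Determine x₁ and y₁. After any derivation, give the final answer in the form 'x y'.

[19; 5,2,5,38] for √368; ℓ=4 ⇒ convergent index 3
k=0  a_k=19  p_k/q_k = 19/1
…
k=2  a_k=2  p_k/q_k = 211/11
k=3  a_k=5  p_k/q_k = 1151/60
fundamental: x₁=1151, y₁=60  (since 1324801 − 368·3600 = 1)

1151 60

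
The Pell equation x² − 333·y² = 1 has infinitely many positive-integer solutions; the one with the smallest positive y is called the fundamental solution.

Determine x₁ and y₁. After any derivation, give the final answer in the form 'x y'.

73 4

d=333: √d = [18; 4,36] (ℓ=2, even), read p_1/q_1
a_0=18:  p_0=18·1+0=18,  q_0=18·0+1=1
a_1=4:  p_1=4·18+1=73,  q_1=4·1+0=4
→ (73, 4).  Check: 73²=5329, 333·4²=5328, difference 1.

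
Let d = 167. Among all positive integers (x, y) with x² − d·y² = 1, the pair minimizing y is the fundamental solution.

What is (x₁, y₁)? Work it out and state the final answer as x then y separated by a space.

d=167: √d = [12; 1,11,1,24] (ℓ=4, even), read p_3/q_3
k=0  a_k=12  p_k/q_k = 12/1
…
k=2  a_k=11  p_k/q_k = 155/12
k=3  a_k=1  p_k/q_k = 168/13
→ (168, 13).  Check: 168²=28224, 167·13²=28223, difference 1.

168 13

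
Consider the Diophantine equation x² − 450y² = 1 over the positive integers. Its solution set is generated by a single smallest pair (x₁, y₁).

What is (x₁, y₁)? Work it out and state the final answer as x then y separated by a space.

√450 → a₀=21, period (4,1,2,4,2,1,4,42); ℓ=8 even so k=7
i=0: a=21 ⇒ p=21, q=1
i=1: a=4 ⇒ p=85, q=4
…
i=6: a=1 ⇒ p=4179, q=197
i=7: a=4 ⇒ p=19601, q=924
fundamental: x₁=19601, y₁=924  (since 384199201 − 450·853776 = 1)

19601 924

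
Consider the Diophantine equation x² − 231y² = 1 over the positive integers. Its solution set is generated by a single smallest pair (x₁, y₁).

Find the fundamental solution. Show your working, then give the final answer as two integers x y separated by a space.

76 5

√231 → a₀=15, period (5,30); ℓ=2 even so k=1
a_0=15:  p_0=15·1+0=15,  q_0=15·0+1=1
a_1=5:  p_1=5·15+1=76,  q_1=5·1+0=5
(x₁, y₁) = (76, 5);  76² − 231·5² = 1 ✓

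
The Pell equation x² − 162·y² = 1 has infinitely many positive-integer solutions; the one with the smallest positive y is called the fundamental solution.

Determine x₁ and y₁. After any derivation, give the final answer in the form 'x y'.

√162 → a₀=12, period (1,2,1,2,12,2,1,2,1,24); ℓ=10 even so k=9
step 0: (12, 1)  from 12·(1,0) + (0,1)
…
step 2: (38, 3)  from 2·(13,1) + (12,1)
…
step 5: (1731, 136)  from 12·(140,11) + (51,4)
…
step 8: (14268, 1121)  from 2·(5333,419) + (3602,283)
step 9: (19601, 1540)  from 1·(14268,1121) + (5333,419)
→ (19601, 1540).  Check: 19601²=384199201, 162·1540²=384199200, difference 1.

19601 1540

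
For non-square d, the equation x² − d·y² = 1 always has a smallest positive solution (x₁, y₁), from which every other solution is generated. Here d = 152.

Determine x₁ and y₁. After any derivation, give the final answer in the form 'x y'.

d=152: √d = [12; 3,24] (ℓ=2, even), read p_1/q_1
step 0: (12, 1)  from 12·(1,0) + (0,1)
step 1: (37, 3)  from 3·(12,1) + (1,0)
(x₁, y₁) = (37, 3);  37² − 152·3² = 1 ✓

37 3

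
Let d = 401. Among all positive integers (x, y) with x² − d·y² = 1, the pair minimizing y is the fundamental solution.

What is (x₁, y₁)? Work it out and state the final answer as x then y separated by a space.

801 40

√401 → a₀=20, period (40); ℓ=1 odd so k=1
a_0=20:  p_0=20·1+0=20,  q_0=20·0+1=1
a_1=40:  p_1=40·20+1=801,  q_1=40·1+0=40
→ (801, 40).  Check: 801²=641601, 401·40²=641600, difference 1.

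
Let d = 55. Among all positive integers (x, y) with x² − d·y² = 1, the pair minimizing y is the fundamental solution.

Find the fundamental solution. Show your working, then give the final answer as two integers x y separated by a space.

89 12

d=55: √d = [7; 2,2,2,14] (ℓ=4, even), read p_3/q_3
a_0=7:  p_0=7·1+0=7,  q_0=7·0+1=1
…
a_2=2:  p_2=2·15+7=37,  q_2=2·2+1=5
a_3=2:  p_3=2·37+15=89,  q_3=2·5+2=12
fundamental: x₁=89, y₁=12  (since 7921 − 55·144 = 1)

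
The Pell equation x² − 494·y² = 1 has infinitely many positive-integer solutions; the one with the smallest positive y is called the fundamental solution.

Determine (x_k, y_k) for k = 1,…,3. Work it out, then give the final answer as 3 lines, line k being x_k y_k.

√494 = [22; 4,2,2,1,2,1,2,2,4,44, …], period ℓ=10 (even) → k=9
i=0: a=22 ⇒ p=22, q=1
i=1: a=4 ⇒ p=89, q=4
i=2: a=2 ⇒ p=200, q=9
i=3: a=2 ⇒ p=489, q=22
i=4: a=1 ⇒ p=689, q=31
i=5: a=2 ⇒ p=1867, q=84
i=6: a=1 ⇒ p=2556, q=115
i=7: a=2 ⇒ p=6979, q=314
i=8: a=2 ⇒ p=16514, q=743
i=9: a=4 ⇒ p=73035, q=3286
→ (73035, 3286).  Check: 73035²=5334111225, 494·3286²=5334111224, difference 1.
(73035+3286√494)^2 = 10668222449 + 479986020√494
(73035+3286√494)^3 = 1558307253052395 + 70111557938114√494

73035 3286
10668222449 479986020
1558307253052395 70111557938114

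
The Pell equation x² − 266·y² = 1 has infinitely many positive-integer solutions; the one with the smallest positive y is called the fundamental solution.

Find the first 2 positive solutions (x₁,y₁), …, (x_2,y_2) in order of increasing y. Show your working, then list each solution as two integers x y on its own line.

685 42
938449 57540

[16; 3,4,3,32] for √266; ℓ=4 ⇒ convergent index 3
step 0: (16, 1)  from 16·(1,0) + (0,1)
step 1: (49, 3)  from 3·(16,1) + (1,0)
step 2: (212, 13)  from 4·(49,3) + (16,1)
step 3: (685, 42)  from 3·(212,13) + (49,3)
fundamental: x₁=685, y₁=42  (since 469225 − 266·1764 = 1)
k=2:  x_2 = 685·685+266·42·42 = 938449,  y_2 = 685·42+42·685 = 57540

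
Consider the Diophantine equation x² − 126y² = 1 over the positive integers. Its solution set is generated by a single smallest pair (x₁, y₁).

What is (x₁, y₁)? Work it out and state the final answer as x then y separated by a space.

[11; 4,2,4,22] for √126; ℓ=4 ⇒ convergent index 3
k=0  a_k=11  p_k/q_k = 11/1
…
k=2  a_k=2  p_k/q_k = 101/9
k=3  a_k=4  p_k/q_k = 449/40
(x₁, y₁) = (449, 40);  449² − 126·40² = 1 ✓

449 40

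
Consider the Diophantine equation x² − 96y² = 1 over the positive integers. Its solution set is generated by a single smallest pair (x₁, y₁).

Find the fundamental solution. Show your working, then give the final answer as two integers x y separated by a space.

√96 → a₀=9, period (1,3,1,18); ℓ=4 even so k=3
k=0  a_k=9  p_k/q_k = 9/1
…
k=2  a_k=3  p_k/q_k = 39/4
k=3  a_k=1  p_k/q_k = 49/5
fundamental: x₁=49, y₁=5  (since 2401 − 96·25 = 1)

49 5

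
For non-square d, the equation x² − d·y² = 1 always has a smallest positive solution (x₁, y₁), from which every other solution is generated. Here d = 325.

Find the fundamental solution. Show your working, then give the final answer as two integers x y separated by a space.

d=325: √d = [18; 36] (ℓ=1, odd), read p_1/q_1
a_0=18:  p_0=18·1+0=18,  q_0=18·0+1=1
a_1=36:  p_1=36·18+1=649,  q_1=36·1+0=36
fundamental: x₁=649, y₁=36  (since 421201 − 325·1296 = 1)

649 36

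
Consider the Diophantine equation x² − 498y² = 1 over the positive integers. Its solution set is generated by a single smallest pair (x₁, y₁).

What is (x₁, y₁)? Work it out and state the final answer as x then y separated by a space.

d=498: √d = [22; 3,6,22,6,3,44] (ℓ=6, even), read p_5/q_5
step 0: (22, 1)  from 22·(1,0) + (0,1)
step 1: (67, 3)  from 3·(22,1) + (1,0)
step 2: (424, 19)  from 6·(67,3) + (22,1)
step 3: (9395, 421)  from 22·(424,19) + (67,3)
step 4: (56794, 2545)  from 6·(9395,421) + (424,19)
step 5: (179777, 8056)  from 3·(56794,2545) + (9395,421)
→ (179777, 8056).  Check: 179777²=32319769729, 498·8056²=32319769728, difference 1.

179777 8056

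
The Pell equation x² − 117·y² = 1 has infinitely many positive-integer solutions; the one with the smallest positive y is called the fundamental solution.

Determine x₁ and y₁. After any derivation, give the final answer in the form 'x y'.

649 60

d=117: √d = [10; 1,4,2,4,1,20] (ℓ=6, even), read p_5/q_5
step 0: (10, 1)  from 10·(1,0) + (0,1)
step 1: (11, 1)  from 1·(10,1) + (1,0)
step 2: (54, 5)  from 4·(11,1) + (10,1)
…
step 4: (530, 49)  from 4·(119,11) + (54,5)
step 5: (649, 60)  from 1·(530,49) + (119,11)
→ (649, 60).  Check: 649²=421201, 117·60²=421200, difference 1.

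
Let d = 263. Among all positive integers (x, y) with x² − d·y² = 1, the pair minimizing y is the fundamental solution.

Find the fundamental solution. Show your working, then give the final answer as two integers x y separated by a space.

139128 8579

[16; 4,1,1,1,1,15,1,1,1,1,4,32] for √263; ℓ=12 ⇒ convergent index 11
k=0  a_k=16  p_k/q_k = 16/1
k=1  a_k=4  p_k/q_k = 65/4
k=2  a_k=1  p_k/q_k = 81/5
k=3  a_k=1  p_k/q_k = 146/9
…
k=9  a_k=1  p_k/q_k = 18212/1123
k=10  a_k=1  p_k/q_k = 30229/1864
k=11  a_k=4  p_k/q_k = 139128/8579
→ (139128, 8579).  Check: 139128²=19356600384, 263·8579²=19356600383, difference 1.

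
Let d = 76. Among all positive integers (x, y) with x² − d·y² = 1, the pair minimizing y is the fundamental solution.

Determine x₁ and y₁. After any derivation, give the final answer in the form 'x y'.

√76 → a₀=8, period (1,2,1,1,5,4,5,1,1,2,1,16); ℓ=12 even so k=11
i=0: a=8 ⇒ p=8, q=1
i=1: a=1 ⇒ p=9, q=1
…
i=4: a=1 ⇒ p=61, q=7
i=5: a=5 ⇒ p=340, q=39
i=6: a=4 ⇒ p=1421, q=163
…
i=9: a=1 ⇒ p=16311, q=1871
i=10: a=2 ⇒ p=41488, q=4759
i=11: a=1 ⇒ p=57799, q=6630
→ (57799, 6630).  Check: 57799²=3340724401, 76·6630²=3340724400, difference 1.

57799 6630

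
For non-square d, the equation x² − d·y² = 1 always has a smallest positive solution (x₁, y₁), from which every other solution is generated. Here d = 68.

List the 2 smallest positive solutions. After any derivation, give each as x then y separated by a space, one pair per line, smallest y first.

33 4
2177 264

√68 → a₀=8, period (4,16); ℓ=2 even so k=1
a_0=8:  p_0=8·1+0=8,  q_0=8·0+1=1
a_1=4:  p_1=4·8+1=33,  q_1=4·1+0=4
fundamental: x₁=33, y₁=4  (since 1089 − 68·16 = 1)
(x_2, y_2) = (33·33 + 68·4·4, 33·4 + 4·33) = (2177, 264)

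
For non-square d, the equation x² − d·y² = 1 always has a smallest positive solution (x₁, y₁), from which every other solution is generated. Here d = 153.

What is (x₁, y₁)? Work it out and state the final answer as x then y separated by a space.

d=153: √d = [12; 2,1,2,2,2,1,2,24] (ℓ=8, even), read p_7/q_7
a_0=12:  p_0=12·1+0=12,  q_0=12·0+1=1
a_1=2:  p_1=2·12+1=25,  q_1=2·1+0=2
a_2=1:  p_2=1·25+12=37,  q_2=1·2+1=3
a_3=2:  p_3=2·37+25=99,  q_3=2·3+2=8
…
a_5=2:  p_5=2·235+99=569,  q_5=2·19+8=46
a_6=1:  p_6=1·569+235=804,  q_6=1·46+19=65
a_7=2:  p_7=2·804+569=2177,  q_7=2·65+46=176
(x₁, y₁) = (2177, 176);  2177² − 153·176² = 1 ✓

2177 176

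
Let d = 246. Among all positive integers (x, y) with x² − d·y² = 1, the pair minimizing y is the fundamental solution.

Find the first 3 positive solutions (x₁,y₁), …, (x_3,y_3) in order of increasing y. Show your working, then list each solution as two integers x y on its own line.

d=246: √d = [15; 1,2,5,1,14,1,5,2,1,30] (ℓ=10, even), read p_9/q_9
i=0: a=15 ⇒ p=15, q=1
…
i=2: a=2 ⇒ p=47, q=3
i=3: a=5 ⇒ p=251, q=16
…
i=5: a=14 ⇒ p=4423, q=282
…
i=8: a=2 ⇒ p=60777, q=3875
i=9: a=1 ⇒ p=88805, q=5662
fundamental: x₁=88805, y₁=5662  (since 7886328025 − 246·32058244 = 1)
(88805+5662√246)^2 = 15772656049 + 1005627820√246
(88805+5662√246)^3 = 2801381440774085 + 178609557104538√246

88805 5662
15772656049 1005627820
2801381440774085 178609557104538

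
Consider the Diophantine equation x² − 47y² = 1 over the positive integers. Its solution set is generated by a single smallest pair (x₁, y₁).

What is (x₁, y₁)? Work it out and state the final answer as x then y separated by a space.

d=47: √d = [6; 1,5,1,12] (ℓ=4, even), read p_3/q_3
k=0  a_k=6  p_k/q_k = 6/1
k=1  a_k=1  p_k/q_k = 7/1
k=2  a_k=5  p_k/q_k = 41/6
k=3  a_k=1  p_k/q_k = 48/7
(x₁, y₁) = (48, 7);  48² − 47·7² = 1 ✓

48 7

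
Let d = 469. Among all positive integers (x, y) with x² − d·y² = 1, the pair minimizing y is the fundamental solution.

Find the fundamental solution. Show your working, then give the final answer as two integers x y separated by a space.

√469 → a₀=21, period (1,1,1,10,6,10,1,1,1,42); ℓ=10 even so k=9
k=0  a_k=21  p_k/q_k = 21/1
k=1  a_k=1  p_k/q_k = 22/1
k=2  a_k=1  p_k/q_k = 43/2
…
k=4  a_k=10  p_k/q_k = 693/32
…
k=7  a_k=1  p_k/q_k = 47146/2177
k=8  a_k=1  p_k/q_k = 90069/4159
k=9  a_k=1  p_k/q_k = 137215/6336
fundamental: x₁=137215, y₁=6336  (since 18827956225 − 469·40144896 = 1)

137215 6336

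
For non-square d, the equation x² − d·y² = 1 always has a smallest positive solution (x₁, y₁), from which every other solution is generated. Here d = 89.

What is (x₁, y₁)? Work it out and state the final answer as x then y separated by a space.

500001 53000

√89 = [9; 2,3,3,2,18, …], period ℓ=5 (odd) → k=9
k=0  a_k=9  p_k/q_k = 9/1
k=1  a_k=2  p_k/q_k = 19/2
…
k=3  a_k=3  p_k/q_k = 217/23
…
k=5  a_k=18  p_k/q_k = 9217/977
k=6  a_k=2  p_k/q_k = 18934/2007
k=7  a_k=3  p_k/q_k = 66019/6998
k=8  a_k=3  p_k/q_k = 216991/23001
k=9  a_k=2  p_k/q_k = 500001/53000
(x₁, y₁) = (500001, 53000);  500001² − 89·53000² = 1 ✓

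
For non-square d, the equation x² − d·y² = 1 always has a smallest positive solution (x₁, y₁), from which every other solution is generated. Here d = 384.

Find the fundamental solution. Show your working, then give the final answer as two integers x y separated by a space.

4801 245

√384 = [19; 1,1,2,9,2,1,1,38, …], period ℓ=8 (even) → k=7
step 0: (19, 1)  from 19·(1,0) + (0,1)
…
step 3: (98, 5)  from 2·(39,2) + (20,1)
…
step 5: (1940, 99)  from 2·(921,47) + (98,5)
step 6: (2861, 146)  from 1·(1940,99) + (921,47)
step 7: (4801, 245)  from 1·(2861,146) + (1940,99)
→ (4801, 245).  Check: 4801²=23049601, 384·245²=23049600, difference 1.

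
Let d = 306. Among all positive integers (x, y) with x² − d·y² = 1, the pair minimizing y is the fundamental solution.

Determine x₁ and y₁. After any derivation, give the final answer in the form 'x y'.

35 2

[17; 2,34] for √306; ℓ=2 ⇒ convergent index 1
step 0: (17, 1)  from 17·(1,0) + (0,1)
step 1: (35, 2)  from 2·(17,1) + (1,0)
fundamental: x₁=35, y₁=2  (since 1225 − 306·4 = 1)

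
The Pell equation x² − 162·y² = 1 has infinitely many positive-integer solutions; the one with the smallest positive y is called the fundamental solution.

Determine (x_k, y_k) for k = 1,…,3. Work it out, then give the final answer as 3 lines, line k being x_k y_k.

[12; 1,2,1,2,12,2,1,2,1,24] for √162; ℓ=10 ⇒ convergent index 9
k=0  a_k=12  p_k/q_k = 12/1
k=1  a_k=1  p_k/q_k = 13/1
k=2  a_k=2  p_k/q_k = 38/3
k=3  a_k=1  p_k/q_k = 51/4
…
k=6  a_k=2  p_k/q_k = 3602/283
…
k=8  a_k=2  p_k/q_k = 14268/1121
k=9  a_k=1  p_k/q_k = 19601/1540
fundamental: x₁=19601, y₁=1540  (since 384199201 − 162·2371600 = 1)
n=2: (19601,1540)∘(19601,1540) = (19601·19601+162·1540·1540, 19601·1540+1540·19601) = (768398401,60371080)
n=3: (768398401,60371080)∘(19601,1540) = (19601·768398401+162·1540·60371080, 19601·60371080+1540·768398401) = (30122754096401,2366667076620)

19601 1540
768398401 60371080
30122754096401 2366667076620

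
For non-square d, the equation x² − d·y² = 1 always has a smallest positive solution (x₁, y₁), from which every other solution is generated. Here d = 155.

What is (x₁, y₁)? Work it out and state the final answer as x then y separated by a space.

√155 → a₀=12, period (2,4,2,24); ℓ=4 even so k=3
k=0  a_k=12  p_k/q_k = 12/1
k=1  a_k=2  p_k/q_k = 25/2
k=2  a_k=4  p_k/q_k = 112/9
k=3  a_k=2  p_k/q_k = 249/20
(x₁, y₁) = (249, 20);  249² − 155·20² = 1 ✓

249 20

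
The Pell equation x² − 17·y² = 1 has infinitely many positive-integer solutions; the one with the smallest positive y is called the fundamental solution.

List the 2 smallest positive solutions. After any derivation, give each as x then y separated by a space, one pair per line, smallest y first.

33 8
2177 528

[4; 8] for √17; ℓ=1 ⇒ convergent index 1
a_0=4:  p_0=4·1+0=4,  q_0=4·0+1=1
a_1=8:  p_1=8·4+1=33,  q_1=8·1+0=8
→ (33, 8).  Check: 33²=1089, 17·8²=1088, difference 1.
(33+8√17)^2 = 2177 + 528√17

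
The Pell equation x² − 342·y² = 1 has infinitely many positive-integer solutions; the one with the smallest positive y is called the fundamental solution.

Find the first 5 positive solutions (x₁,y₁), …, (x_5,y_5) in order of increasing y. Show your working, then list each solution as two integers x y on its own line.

√342 → a₀=18, period (2,36); ℓ=2 even so k=1
k=0  a_k=18  p_k/q_k = 18/1
k=1  a_k=2  p_k/q_k = 37/2
→ (37, 2).  Check: 37²=1369, 342·2²=1368, difference 1.
(37+2√342)^2 = 2737 + 148√342
(37+2√342)^3 = 202501 + 10950√342
(37+2√342)^4 = 14982337 + 810152√342
(37+2√342)^5 = 1108490437 + 59940298√342

37 2
2737 148
202501 10950
14982337 810152
1108490437 59940298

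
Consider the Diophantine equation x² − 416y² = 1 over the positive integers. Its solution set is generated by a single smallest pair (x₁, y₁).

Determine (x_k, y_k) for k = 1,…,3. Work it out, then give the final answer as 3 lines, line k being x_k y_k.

[20; 2,1,1,9,1,1,2,40] for √416; ℓ=8 ⇒ convergent index 7
step 0: (20, 1)  from 20·(1,0) + (0,1)
…
step 2: (61, 3)  from 1·(41,2) + (20,1)
…
step 6: (2060, 101)  from 1·(1081,53) + (979,48)
step 7: (5201, 255)  from 2·(2060,101) + (1081,53)
fundamental: x₁=5201, y₁=255  (since 27050401 − 416·65025 = 1)
n=2: (5201,255)∘(5201,255) = (5201·5201+416·255·255, 5201·255+255·5201) = (54100801,2652510)
n=3: (54100801,2652510)∘(5201,255) = (5201·54100801+416·255·2652510, 5201·2652510+255·54100801) = (562756526801,27591408765)

5201 255
54100801 2652510
562756526801 27591408765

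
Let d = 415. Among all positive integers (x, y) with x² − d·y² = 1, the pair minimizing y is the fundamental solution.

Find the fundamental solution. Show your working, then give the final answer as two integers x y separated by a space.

18412804 903849

√415 = [20; 2,1,2,4,6,…,1,2,40, …], period ℓ=16 (even) → k=15
a_0=20:  p_0=20·1+0=20,  q_0=20·0+1=1
…
a_2=1:  p_2=1·41+20=61,  q_2=1·2+1=3
…
a_7=1:  p_7=1·5154+4441=9595,  q_7=1·253+218=471
…
a_10=1:  p_10=1·43534+33939=77473,  q_10=1·2137+1666=3803
a_11=6:  p_11=6·77473+43534=508372,  q_11=6·3803+2137=24955
a_12=4:  p_12=4·508372+77473=2110961,  q_12=4·24955+3803=103623
…
a_14=1:  p_14=1·4730294+2110961=6841255,  q_14=1·232201+103623=335824
a_15=2:  p_15=2·6841255+4730294=18412804,  q_15=2·335824+232201=903849
→ (18412804, 903849).  Check: 18412804²=339031351142416, 415·903849²=339031351142415, difference 1.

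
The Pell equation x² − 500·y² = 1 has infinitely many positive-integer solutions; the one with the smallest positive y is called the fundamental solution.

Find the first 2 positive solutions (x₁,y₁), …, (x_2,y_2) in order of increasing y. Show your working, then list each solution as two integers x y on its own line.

[22; 2,1,3,2,1,…,1,2,44] for √500; ℓ=14 ⇒ convergent index 13
step 0: (22, 1)  from 22·(1,0) + (0,1)
step 1: (45, 2)  from 2·(22,1) + (1,0)
…
step 3: (246, 11)  from 3·(67,3) + (45,2)
…
step 5: (805, 36)  from 1·(559,25) + (246,11)
step 6: (1364, 61)  from 1·(805,36) + (559,25)
…
step 8: (15809, 707)  from 1·(14445,646) + (1364,61)
step 9: (30254, 1353)  from 1·(15809,707) + (14445,646)
step 10: (76317, 3413)  from 2·(30254,1353) + (15809,707)
step 11: (259205, 11592)  from 3·(76317,3413) + (30254,1353)
step 12: (335522, 15005)  from 1·(259205,11592) + (76317,3413)
step 13: (930249, 41602)  from 2·(335522,15005) + (259205,11592)
(x₁, y₁) = (930249, 41602);  930249² − 500·41602² = 1 ✓
k=2:  x_2 = 930249·930249+500·41602·41602 = 1730726404001,  y_2 = 930249·41602+41602·930249 = 77400437796

930249 41602
1730726404001 77400437796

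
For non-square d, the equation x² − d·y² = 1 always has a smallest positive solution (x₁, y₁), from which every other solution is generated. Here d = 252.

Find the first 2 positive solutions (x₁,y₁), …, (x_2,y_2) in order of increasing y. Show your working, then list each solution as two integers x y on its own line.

d=252: √d = [15; 1,6,1,30] (ℓ=4, even), read p_3/q_3
k=0  a_k=15  p_k/q_k = 15/1
k=1  a_k=1  p_k/q_k = 16/1
k=2  a_k=6  p_k/q_k = 111/7
k=3  a_k=1  p_k/q_k = 127/8
fundamental: x₁=127, y₁=8  (since 16129 − 252·64 = 1)
n=2: (127,8)∘(127,8) = (127·127+252·8·8, 127·8+8·127) = (32257,2032)

127 8
32257 2032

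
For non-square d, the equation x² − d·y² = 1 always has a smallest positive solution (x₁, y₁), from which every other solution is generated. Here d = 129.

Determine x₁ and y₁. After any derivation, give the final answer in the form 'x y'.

16855 1484

√129 → a₀=11, period (2,1,3,1,6,1,3,1,2,22); ℓ=10 even so k=9
a_0=11:  p_0=11·1+0=11,  q_0=11·0+1=1
a_1=2:  p_1=2·11+1=23,  q_1=2·1+0=2
…
a_3=3:  p_3=3·34+23=125,  q_3=3·3+2=11
…
a_6=1:  p_6=1·1079+159=1238,  q_6=1·95+14=109
a_7=3:  p_7=3·1238+1079=4793,  q_7=3·109+95=422
a_8=1:  p_8=1·4793+1238=6031,  q_8=1·422+109=531
a_9=2:  p_9=2·6031+4793=16855,  q_9=2·531+422=1484
fundamental: x₁=16855, y₁=1484  (since 284091025 − 129·2202256 = 1)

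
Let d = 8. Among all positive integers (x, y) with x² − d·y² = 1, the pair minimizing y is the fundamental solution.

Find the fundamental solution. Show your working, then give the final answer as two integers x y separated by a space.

√8 → a₀=2, period (1,4); ℓ=2 even so k=1
a_0=2:  p_0=2·1+0=2,  q_0=2·0+1=1
a_1=1:  p_1=1·2+1=3,  q_1=1·1+0=1
fundamental: x₁=3, y₁=1  (since 9 − 8·1 = 1)

3 1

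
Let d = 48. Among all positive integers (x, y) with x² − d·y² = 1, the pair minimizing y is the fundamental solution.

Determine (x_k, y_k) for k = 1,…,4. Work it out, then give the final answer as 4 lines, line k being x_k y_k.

7 1
97 14
1351 195
18817 2716

√48 → a₀=6, period (1,12); ℓ=2 even so k=1
i=0: a=6 ⇒ p=6, q=1
i=1: a=1 ⇒ p=7, q=1
fundamental: x₁=7, y₁=1  (since 49 − 48·1 = 1)
k=2:  x_2 = 7·7+48·1·1 = 97,  y_2 = 7·1+1·7 = 14
k=3:  x_3 = 7·97+48·1·14 = 1351,  y_3 = 7·14+1·97 = 195
k=4:  x_4 = 7·1351+48·1·195 = 18817,  y_4 = 7·195+1·1351 = 2716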